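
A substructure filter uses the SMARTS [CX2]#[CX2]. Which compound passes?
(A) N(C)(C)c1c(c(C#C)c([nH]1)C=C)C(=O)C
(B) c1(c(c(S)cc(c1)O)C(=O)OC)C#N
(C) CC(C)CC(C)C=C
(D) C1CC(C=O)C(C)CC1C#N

A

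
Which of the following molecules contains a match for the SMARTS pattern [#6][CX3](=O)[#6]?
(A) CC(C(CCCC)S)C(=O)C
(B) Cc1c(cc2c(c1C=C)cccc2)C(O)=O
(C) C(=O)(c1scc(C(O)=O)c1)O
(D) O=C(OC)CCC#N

A

[#6][CX3](=O)[#6] describes a carbonyl carbon (no H) flanked by two carbons (a ketone).
(A) contains an acetyl/ketone group (-C(=O)CH3), which satisfies every atom and bond constraint.
(B) has a carboxylic acid group (-C(=O)OH) but one neighbour of the carbonyl carbon is O, not C.
(C) has a carboxylic acid group (-C(=O)OH) but one neighbour of the carbonyl carbon is O, not C.
(D) has a methyl-ester group (-C(=O)OCH3) but one neighbour of the carbonyl carbon is O, not C.
So the answer is (A).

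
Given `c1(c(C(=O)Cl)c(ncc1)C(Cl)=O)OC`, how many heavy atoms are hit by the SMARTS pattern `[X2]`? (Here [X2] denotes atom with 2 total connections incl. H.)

2

The query [X2] means: any atom with exactly two total connections (bonds + H).
Check the 14 heavy atoms by environment: 1× n (aromatic, X2) → match; 5× c (aromatic, X3) → no; 2× C (X3) → no; 2× O (X1) → no; 2× Cl (X1) → no; 1× O (X2) → match; 1× C (X4) → no.
Summing the matching environments: 1 + 1 = 2 matching atoms.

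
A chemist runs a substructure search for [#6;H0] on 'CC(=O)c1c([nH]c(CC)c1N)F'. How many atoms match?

The query [#6;H0] means: any carbon with no attached hydrogen.
Check the 12 heavy atoms by environment: 1× n (aromatic, H1) → no; 4× c (aromatic, H0) → match; 1× F (H0) → no; 1× C (H2) → no; 2× C (H3) → no; 1× C (H0) → match; 1× O (H0) → no; 1× N (H2) → no.
Summing the matching environments: 4 + 1 = 5 matching atoms.

5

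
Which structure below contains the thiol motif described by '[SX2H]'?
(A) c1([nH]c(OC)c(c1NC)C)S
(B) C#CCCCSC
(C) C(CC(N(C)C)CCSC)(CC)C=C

A

[SX2H] describes an aliphatic sulfur with two connections, one being H (a thiol).
(A) contains a thiol (-SH), which satisfies every atom and bond constraint.
(B) has a methylthio ether (-SCH3) but the sulfur has H0 (bonded to two carbons), not H1.
(C) has a methylthio ether (-SCH3) but the sulfur has H0 (bonded to two carbons), not H1.
So the answer is (A).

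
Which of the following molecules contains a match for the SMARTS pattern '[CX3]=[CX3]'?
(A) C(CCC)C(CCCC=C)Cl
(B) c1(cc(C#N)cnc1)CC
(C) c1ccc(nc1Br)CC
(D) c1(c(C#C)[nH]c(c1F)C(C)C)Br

A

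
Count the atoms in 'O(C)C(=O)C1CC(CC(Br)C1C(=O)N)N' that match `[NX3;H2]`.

2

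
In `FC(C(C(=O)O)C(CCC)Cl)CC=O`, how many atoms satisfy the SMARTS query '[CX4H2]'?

3

Check the 14 heavy atoms by environment: 1× C (H3, X4) → no; 3× C (H2, X4) → match; 3× C (H1, X4) → no; 1× C (H1, X3) → no; 2× O (H0, X1) → no; 1× F (H0, X1) → no; 1× Cl (H0, X1) → no; 1× C (H0, X3) → no; 1× O (H1, X2) → no.
That gives 3 matching atoms.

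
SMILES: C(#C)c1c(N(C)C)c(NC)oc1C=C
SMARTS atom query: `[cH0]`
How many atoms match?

4

The query [cH0] means: aromatic carbon with no attached hydrogen (substituted or ring-fusion).
Check the 14 heavy atoms by environment: 1× o (aromatic, H0) → no; 4× c (aromatic, H0) → match; 1× N (H1) → no; 3× C (H3) → no; 1× N (H0) → no; 1× C (H0) → no; 2× C (H1) → no; 1× C (H2) → no.
That gives 4 matching atoms.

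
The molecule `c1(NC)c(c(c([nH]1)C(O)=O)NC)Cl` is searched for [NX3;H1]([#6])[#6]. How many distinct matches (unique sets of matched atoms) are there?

[NX3;H1]([#6])[#6] is the SMARTS for a secondary amine: a trivalent nitrogen with one H, bonded to two carbons.
The molecule carries 2 separate instances of an N-methylamino group (-NHCH3) meeting every constraint; each maps to a distinct set of atoms, giving 2 matches.

2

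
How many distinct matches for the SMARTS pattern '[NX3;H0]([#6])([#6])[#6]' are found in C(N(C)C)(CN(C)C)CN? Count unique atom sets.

2

[NX3;H0]([#6])([#6])[#6] is the SMARTS for a tertiary amine: a trivalent nitrogen with no H, bonded to three carbons.
The molecule carries 2 separate instances of a dimethylamino group (-N(CH3)2) meeting every constraint; each maps to a distinct set of atoms, giving 2 matches.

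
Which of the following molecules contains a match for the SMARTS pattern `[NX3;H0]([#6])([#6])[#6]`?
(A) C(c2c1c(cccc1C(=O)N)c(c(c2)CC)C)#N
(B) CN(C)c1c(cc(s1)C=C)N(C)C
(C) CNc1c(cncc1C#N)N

B

[NX3;H0]([#6])([#6])[#6] describes a trivalent nitrogen with no H, bonded to three carbons (a tertiary amine).
(A) has a primary amide (-C(=O)NH2) but the amide nitrogen has H2 and only one carbon neighbour.
(B) contains a dimethylamino group (-N(CH3)2), which satisfies every atom and bond constraint.
(C) has a primary amino group (-NH2) but the nitrogen has H2, not H0 with three carbons.
So the answer is (B).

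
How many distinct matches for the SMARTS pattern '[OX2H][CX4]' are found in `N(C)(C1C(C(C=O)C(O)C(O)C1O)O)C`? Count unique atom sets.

[OX2H][CX4] is the SMARTS for an aliphatic alcohol: a hydroxyl oxygen bound to an sp3 (X4) carbon.
The molecule carries 4 separate instances of a hydroxyl group (-OH) meeting every constraint; each maps to a distinct set of atoms, giving 4 matches.

4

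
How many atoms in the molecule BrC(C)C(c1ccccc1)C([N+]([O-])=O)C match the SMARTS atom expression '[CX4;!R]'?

5

The query [CX4;!R] means: aliphatic carbon with four total connections, not in a ring.
Check the 15 heavy atoms by environment: 5× C (X4, acyclic) → match; 6× c (aromatic, X3, in 6-ring) → no; 1× N (charge +1, X3, acyclic) → no; 1× O (charge -1, X1, acyclic) → no; 1× O (X1, acyclic) → no; 1× Br (X1, acyclic) → no.
That gives 5 matching atoms.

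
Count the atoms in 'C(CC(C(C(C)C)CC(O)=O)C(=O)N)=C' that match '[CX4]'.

7

The query [CX4] means: C with X4: aliphatic carbon with exactly 4 total connections (bonds + H).
Check the 15 heavy atoms by environment: 7× C (X4) → match; 4× C (X3) → no; 2× O (X1) → no; 1× O (X2) → no; 1× N (X3) → no.
That gives 7 matching atoms.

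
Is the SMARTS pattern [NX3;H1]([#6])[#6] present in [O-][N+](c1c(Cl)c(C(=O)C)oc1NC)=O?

Yes

The pattern [NX3;H1]([#6])[#6] describes a trivalent nitrogen with one H, bonded to two carbons — a secondary amine.
The molecule carries an N-methylamino group (-NHCH3), whose atoms satisfy every constraint of the query, so the pattern matches.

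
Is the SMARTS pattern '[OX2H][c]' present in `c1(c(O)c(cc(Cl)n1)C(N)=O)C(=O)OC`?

The pattern [OX2H][c] describes a hydroxyl oxygen attached to an aromatic carbon — a phenol.
The molecule carries a hydroxyl group (-OH), whose atoms satisfy every constraint of the query, so the pattern matches.

Yes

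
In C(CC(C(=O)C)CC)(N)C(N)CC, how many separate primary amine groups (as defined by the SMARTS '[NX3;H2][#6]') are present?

2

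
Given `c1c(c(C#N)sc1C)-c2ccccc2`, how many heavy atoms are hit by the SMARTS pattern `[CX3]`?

Check the 14 heavy atoms by environment: 1× s (aromatic, X2) → no; 10× c (aromatic, X3) → no; 1× C (X2) → no; 1× N (X1) → no; 1× C (X4) → no.
No environment satisfies the query, so 0 matching atoms.

0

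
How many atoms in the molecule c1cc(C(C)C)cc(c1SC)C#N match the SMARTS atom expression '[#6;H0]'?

The query [#6;H0] means: any carbon with no attached hydrogen.
Check the 13 heavy atoms by environment: 3× c (aromatic, H0) → match; 3× c (aromatic, H1) → no; 1× C (H0) → match; 1× N (H0) → no; 1× S (H0) → no; 3× C (H3) → no; 1× C (H1) → no.
Summing the matching environments: 3 + 1 = 4 matching atoms.

4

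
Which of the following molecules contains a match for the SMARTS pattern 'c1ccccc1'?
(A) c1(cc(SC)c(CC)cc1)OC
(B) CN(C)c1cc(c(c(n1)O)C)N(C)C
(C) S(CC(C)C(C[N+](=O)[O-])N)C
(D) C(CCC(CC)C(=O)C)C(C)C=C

A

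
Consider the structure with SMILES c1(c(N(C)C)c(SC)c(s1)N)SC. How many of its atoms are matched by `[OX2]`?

0

Check the 13 heavy atoms by environment: 1× s (aromatic, X2) → no; 4× c (aromatic, X3) → no; 2× S (X2) → no; 4× C (X4) → no; 2× N (X3) → no.
No environment satisfies the query, so 0 matching atoms.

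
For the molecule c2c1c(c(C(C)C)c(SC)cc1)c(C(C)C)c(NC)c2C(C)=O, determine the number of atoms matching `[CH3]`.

7

The query [CH3] means: aliphatic carbon with exactly three hydrogens.
Check the 23 heavy atoms by environment: 7× c (aromatic, H0) → no; 3× c (aromatic, H1) → no; 1× S (H0) → no; 7× C (H3) → match; 2× C (H1) → no; 1× C (H0) → no; 1× O (H0) → no; 1× N (H1) → no.
That gives 7 matching atoms.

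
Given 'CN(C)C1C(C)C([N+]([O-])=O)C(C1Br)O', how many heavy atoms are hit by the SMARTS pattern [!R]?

9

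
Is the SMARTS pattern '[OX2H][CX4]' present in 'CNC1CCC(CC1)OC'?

No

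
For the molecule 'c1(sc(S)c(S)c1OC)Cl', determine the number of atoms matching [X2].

4

The query [X2] means: any atom with exactly two total connections (bonds + H).
Check the 10 heavy atoms by environment: 1× s (aromatic, X2) → match; 4× c (aromatic, X3) → no; 1× O (X2) → match; 1× C (X4) → no; 2× S (X2) → match; 1× Cl (X1) → no.
Summing the matching environments: 1 + 1 + 2 = 4 matching atoms.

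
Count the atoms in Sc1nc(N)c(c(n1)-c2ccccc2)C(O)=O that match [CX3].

The query [CX3] means: C with X3: aliphatic carbon with exactly 3 total connections.
Check the 17 heavy atoms by environment: 2× n (aromatic, X2) → no; 10× c (aromatic, X3) → no; 1× S (X2) → no; 1× C (X3) → match; 1× O (X1) → no; 1× O (X2) → no; 1× N (X3) → no.
That gives 1 matching atom.

1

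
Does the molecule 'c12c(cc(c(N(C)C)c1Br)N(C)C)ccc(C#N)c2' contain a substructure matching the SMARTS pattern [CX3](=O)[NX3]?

The pattern [CX3](=O)[NX3] describes a carbonyl carbon bonded to a trivalent nitrogen — an amide.
The closest candidate here is a nitrile (-C#N), but the nitrile N is NX1 (triple-bonded), not NX3. No other fragment satisfies the full query, so there is no match.

No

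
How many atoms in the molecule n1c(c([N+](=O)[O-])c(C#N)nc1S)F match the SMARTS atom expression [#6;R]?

The query [#6;R] means: carbon that is part of a ring.
Check the 13 heavy atoms by environment: 2× n (aromatic, in 6-ring) → no; 4× c (aromatic, in 6-ring) → match; 1× C (acyclic) → no; 1× N (acyclic) → no; 1× F (acyclic) → no; 1× S (acyclic) → no; 1× N (charge +1, acyclic) → no; 1× O (charge -1, acyclic) → no; 1× O (acyclic) → no.
That gives 4 matching atoms.

4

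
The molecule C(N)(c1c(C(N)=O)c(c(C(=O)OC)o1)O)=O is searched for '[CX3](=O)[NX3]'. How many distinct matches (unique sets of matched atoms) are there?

2

[CX3](=O)[NX3] is the SMARTS for an amide: a carbonyl carbon bonded to a trivalent nitrogen.
The molecule carries 2 separate instances of a primary amide (-C(=O)NH2) meeting every constraint; each maps to a distinct set of atoms, giving 2 matches.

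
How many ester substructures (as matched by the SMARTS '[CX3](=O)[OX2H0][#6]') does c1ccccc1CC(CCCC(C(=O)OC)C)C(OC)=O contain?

[CX3](=O)[OX2H0][#6] is the SMARTS for an ester: a carbonyl carbon bonded to an oxygen that is itself bonded to carbon (no H on that O).
The molecule carries 2 separate instances of a methyl-ester group (-C(=O)OCH3) meeting every constraint; each maps to a distinct set of atoms, giving 2 matches.

2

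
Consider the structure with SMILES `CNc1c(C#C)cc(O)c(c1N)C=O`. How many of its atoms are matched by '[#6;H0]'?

6

Check the 14 heavy atoms by environment: 5× c (aromatic, H0) → match; 1× c (aromatic, H1) → no; 1× N (H2) → no; 1× N (H1) → no; 1× C (H3) → no; 2× C (H1) → no; 1× O (H0) → no; 1× O (H1) → no; 1× C (H0) → match.
Summing the matching environments: 5 + 1 = 6 matching atoms.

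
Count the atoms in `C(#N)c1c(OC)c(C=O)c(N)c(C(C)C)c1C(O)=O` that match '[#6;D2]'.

The query [#6;D2] means: any carbon bonded to exactly two heavy atoms.
Check the 19 heavy atoms by environment: 6× c (aromatic, D3) → no; 2× C (D2) → match; 2× N (D1) → no; 3× O (D1) → no; 2× C (D3) → no; 3× C (D1) → no; 1× O (D2) → no.
That gives 2 matching atoms.

2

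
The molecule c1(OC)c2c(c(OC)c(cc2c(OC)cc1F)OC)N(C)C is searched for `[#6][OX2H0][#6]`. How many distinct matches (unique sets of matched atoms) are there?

[#6][OX2H0][#6] is the SMARTS for an ether: an aliphatic oxygen bridging two carbons with no H on the oxygen.
The molecule carries 4 separate instances of a methoxy ether (-OCH3) meeting every constraint; each maps to a distinct set of atoms, giving 4 matches.

4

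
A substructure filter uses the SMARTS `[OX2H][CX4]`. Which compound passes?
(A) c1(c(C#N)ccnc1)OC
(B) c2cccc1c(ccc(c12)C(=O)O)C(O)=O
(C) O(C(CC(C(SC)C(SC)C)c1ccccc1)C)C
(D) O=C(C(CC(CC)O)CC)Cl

[OX2H][CX4] describes a hydroxyl oxygen bound to an sp3 (X4) carbon (an aliphatic alcohol).
(A) has a methoxy ether (-OCH3) but the oxygen has H0 (ether), not H1.
(B) has a carboxylic acid group (-C(=O)OH) but the -OH is on a CX3 carbonyl carbon, not a CX4 carbon.
(C) has a methoxy ether (-OCH3) but the oxygen has H0 (ether), not H1.
(D) contains a hydroxyl group (-OH), which satisfies every atom and bond constraint.
So the answer is (D).

D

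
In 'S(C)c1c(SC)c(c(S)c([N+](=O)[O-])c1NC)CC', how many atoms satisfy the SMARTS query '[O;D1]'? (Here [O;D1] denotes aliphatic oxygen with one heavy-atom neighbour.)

The query [O;D1] means: aliphatic oxygen bonded to exactly one heavy atom.
Check the 18 heavy atoms by environment: 6× c (aromatic, D3) → no; 1× S (D1) → no; 2× S (D2) → no; 4× C (D1) → no; 1× N (D2) → no; 1× C (D2) → no; 1× N (charge +1, D3) → no; 1× O (charge -1, D1) → match; 1× O (D1) → match.
Summing the matching environments: 1 + 1 = 2 matching atoms.

2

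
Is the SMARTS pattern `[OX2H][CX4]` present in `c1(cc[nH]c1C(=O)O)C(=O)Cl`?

No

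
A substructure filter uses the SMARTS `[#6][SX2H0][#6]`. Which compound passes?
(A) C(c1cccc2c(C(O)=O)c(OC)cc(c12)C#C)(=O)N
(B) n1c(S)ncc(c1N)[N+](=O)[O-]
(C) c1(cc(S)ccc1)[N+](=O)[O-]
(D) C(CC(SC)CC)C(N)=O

[#6][SX2H0][#6] describes an aliphatic sulfur bridging two carbons with no H on the sulfur (a thioether).
(A) has a methoxy ether (-OCH3) but the bridging atom is O, not S.
(B) has a thiol (-SH) but the sulfur has H1, not H0 bridging two carbons.
(C) has a thiol (-SH) but the sulfur has H1, not H0 bridging two carbons.
(D) contains a methylthio ether (-SCH3), which satisfies every atom and bond constraint.
So the answer is (D).

D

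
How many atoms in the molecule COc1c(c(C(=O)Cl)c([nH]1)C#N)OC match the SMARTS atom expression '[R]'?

The query [R] means: R matches any atom that is part of a ring.
Check the 14 heavy atoms by environment: 1× n (aromatic, in 5-ring) → match; 4× c (aromatic, in 5-ring) → match; 4× C (acyclic) → no; 1× N (acyclic) → no; 3× O (acyclic) → no; 1× Cl (acyclic) → no.
Summing the matching environments: 1 + 4 = 5 matching atoms.

5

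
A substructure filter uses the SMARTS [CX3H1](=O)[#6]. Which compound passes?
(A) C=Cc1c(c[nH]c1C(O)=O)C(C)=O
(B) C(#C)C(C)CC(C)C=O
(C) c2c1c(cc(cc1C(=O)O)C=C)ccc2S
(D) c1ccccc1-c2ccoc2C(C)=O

B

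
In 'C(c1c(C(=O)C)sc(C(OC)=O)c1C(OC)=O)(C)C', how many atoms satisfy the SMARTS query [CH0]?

The query [CH0] means: aliphatic carbon with no attached hydrogen.
Check the 19 heavy atoms by environment: 1× s (aromatic, H0) → no; 4× c (aromatic, H0) → no; 3× C (H0) → match; 5× O (H0) → no; 5× C (H3) → no; 1× C (H1) → no.
That gives 3 matching atoms.

3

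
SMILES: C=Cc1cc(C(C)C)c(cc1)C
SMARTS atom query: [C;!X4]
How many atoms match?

The query [C;!X4] means: aliphatic carbon that does not have four total connections.
Check the 12 heavy atoms by environment: 6× c (aromatic, X3) → no; 4× C (X4) → no; 2× C (X3) → match.
That gives 2 matching atoms.

2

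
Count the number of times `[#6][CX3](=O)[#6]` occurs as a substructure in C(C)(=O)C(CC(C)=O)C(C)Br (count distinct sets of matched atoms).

2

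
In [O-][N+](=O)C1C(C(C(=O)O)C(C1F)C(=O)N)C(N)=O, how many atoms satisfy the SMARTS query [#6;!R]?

Check the 18 heavy atoms by environment: 5× C (in 5-ring) → no; 3× C (acyclic) → match; 5× O (acyclic) → no; 2× N (acyclic) → no; 1× N (charge +1, acyclic) → no; 1× O (charge -1, acyclic) → no; 1× F (acyclic) → no.
That gives 3 matching atoms.

3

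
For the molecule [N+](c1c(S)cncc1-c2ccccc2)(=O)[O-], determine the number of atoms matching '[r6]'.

12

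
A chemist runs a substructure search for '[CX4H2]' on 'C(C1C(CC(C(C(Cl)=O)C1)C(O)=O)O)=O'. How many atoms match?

2

The query [CX4H2] means: sp3 carbon (X4) with exactly two hydrogens.
Check the 15 heavy atoms by environment: 4× C (H1, X4) → no; 2× C (H2, X4) → match; 1× C (H1, X3) → no; 3× O (H0, X1) → no; 2× C (H0, X3) → no; 1× Cl (H0, X1) → no; 2× O (H1, X2) → no.
That gives 2 matching atoms.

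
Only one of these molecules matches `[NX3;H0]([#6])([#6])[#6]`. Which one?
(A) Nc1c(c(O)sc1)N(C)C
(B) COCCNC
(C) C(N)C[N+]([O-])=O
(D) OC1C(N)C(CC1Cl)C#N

[NX3;H0]([#6])([#6])[#6] describes a trivalent nitrogen with no H, bonded to three carbons (a tertiary amine).
(A) contains a dimethylamino group (-N(CH3)2), which satisfies every atom and bond constraint.
(B) has an N-methylamino group (-NHCH3) but the nitrogen still has one H (H1), not H0.
(C) has a primary amino group (-NH2) but the nitrogen has H2, not H0 with three carbons.
(D) has a primary amino group (-NH2) but the nitrogen has H2, not H0 with three carbons.
So the answer is (A).

A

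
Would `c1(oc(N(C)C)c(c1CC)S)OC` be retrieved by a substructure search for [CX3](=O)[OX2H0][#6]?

No

The pattern [CX3](=O)[OX2H0][#6] describes a carbonyl carbon bonded to an oxygen that is itself bonded to carbon (no H on that O) — an ester.
The closest candidate here is a methoxy ether (-OCH3), but the ether oxygen is not adjacent to a C=O carbon. No other fragment satisfies the full query, so there is no match.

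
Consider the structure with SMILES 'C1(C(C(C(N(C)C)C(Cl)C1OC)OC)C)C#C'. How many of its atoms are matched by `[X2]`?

The query [X2] means: any atom with exactly two total connections (bonds + H).
Check the 17 heavy atoms by environment: 11× C (X4) → no; 1× Cl (X1) → no; 2× C (X2) → match; 2× O (X2) → match; 1× N (X3) → no.
Summing the matching environments: 2 + 2 = 4 matching atoms.

4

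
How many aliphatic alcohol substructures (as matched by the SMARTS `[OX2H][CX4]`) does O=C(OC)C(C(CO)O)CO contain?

[OX2H][CX4] is the SMARTS for an aliphatic alcohol: a hydroxyl oxygen bound to an sp3 (X4) carbon.
The molecule carries 3 separate instances of a hydroxyl group (-OH) meeting every constraint; each maps to a distinct set of atoms, giving 3 matches.

3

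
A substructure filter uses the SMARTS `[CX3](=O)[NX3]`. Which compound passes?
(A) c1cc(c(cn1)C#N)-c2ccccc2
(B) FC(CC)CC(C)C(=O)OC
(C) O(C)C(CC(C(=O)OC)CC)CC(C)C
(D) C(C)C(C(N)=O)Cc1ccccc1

[CX3](=O)[NX3] describes a carbonyl carbon bonded to a trivalent nitrogen (an amide).
(A) has a nitrile (-C#N) but the nitrile N is NX1 (triple-bonded), not NX3.
(B) has a methyl-ester group (-C(=O)OCH3) but the carbonyl is bonded to O, not to an NX3 nitrogen.
(C) has a methyl-ester group (-C(=O)OCH3) but the carbonyl is bonded to O, not to an NX3 nitrogen.
(D) contains a primary amide (-C(=O)NH2), which satisfies every atom and bond constraint.
So the answer is (D).

D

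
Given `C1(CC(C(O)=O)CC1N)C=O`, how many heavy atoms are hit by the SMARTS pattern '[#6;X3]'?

2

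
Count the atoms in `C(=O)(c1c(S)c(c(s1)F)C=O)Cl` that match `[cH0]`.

The query [cH0] means: aromatic carbon with no attached hydrogen (substituted or ring-fusion).
Check the 12 heavy atoms by environment: 1× s (aromatic, H0) → no; 4× c (aromatic, H0) → match; 1× C (H1) → no; 2× O (H0) → no; 1× S (H1) → no; 1× F (H0) → no; 1× C (H0) → no; 1× Cl (H0) → no.
That gives 4 matching atoms.

4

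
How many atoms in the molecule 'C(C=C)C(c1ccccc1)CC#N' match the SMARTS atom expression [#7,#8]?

1

The query [#7,#8] means: nitrogen or oxygen (comma = OR).
Check the 13 heavy atoms by environment: 6× C → no; 1× N → match; 6× c (aromatic) → no.
That gives 1 matching atom.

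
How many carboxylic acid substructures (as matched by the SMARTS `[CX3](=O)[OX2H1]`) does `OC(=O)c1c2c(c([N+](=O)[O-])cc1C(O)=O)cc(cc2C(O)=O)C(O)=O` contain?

[CX3](=O)[OX2H1] is the SMARTS for a carboxylic acid: an sp2 carbon double-bonded to O and single-bonded to an -OH oxygen.
The molecule carries 4 separate instances of a carboxylic acid group (-C(=O)OH) meeting every constraint; each maps to a distinct set of atoms, giving 4 matches.

4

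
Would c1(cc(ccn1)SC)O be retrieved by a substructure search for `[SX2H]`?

The pattern [SX2H] describes an aliphatic sulfur with two connections, one being H — a thiol.
The closest candidate here is a methylthio ether (-SCH3), but the sulfur has H0 (bonded to two carbons), not H1. No other fragment satisfies the full query, so there is no match.

No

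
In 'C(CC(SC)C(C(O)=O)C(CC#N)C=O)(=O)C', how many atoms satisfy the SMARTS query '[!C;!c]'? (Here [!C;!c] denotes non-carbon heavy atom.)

The query [!C;!c] means: neither aliphatic nor aromatic carbon — same as [!#6].
Check the 17 heavy atoms by environment: 11× C → no; 4× O → match; 1× N → match; 1× S → match.
Summing the matching environments: 4 + 1 + 1 = 6 matching atoms.

6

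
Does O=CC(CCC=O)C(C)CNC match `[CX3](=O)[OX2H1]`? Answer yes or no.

The pattern [CX3](=O)[OX2H1] describes an sp2 carbon double-bonded to O and single-bonded to an -OH oxygen — a carboxylic acid.
The closest candidate here is an aldehyde (-CHO), but there is no singly-bonded oxygen on the carbonyl carbon. No other fragment satisfies the full query, so there is no match.

No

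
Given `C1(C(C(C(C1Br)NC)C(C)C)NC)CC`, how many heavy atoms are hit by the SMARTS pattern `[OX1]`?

Check the 15 heavy atoms by environment: 12× C (X4) → no; 1× Br (X1) → no; 2× N (X3) → no.
No environment satisfies the query, so 0 matching atoms.

0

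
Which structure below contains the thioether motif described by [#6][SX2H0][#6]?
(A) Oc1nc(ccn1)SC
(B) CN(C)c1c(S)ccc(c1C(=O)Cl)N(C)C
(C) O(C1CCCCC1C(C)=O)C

A

[#6][SX2H0][#6] describes an aliphatic sulfur bridging two carbons with no H on the sulfur (a thioether).
(A) contains a methylthio ether (-SCH3), which satisfies every atom and bond constraint.
(B) has a thiol (-SH) but the sulfur has H1, not H0 bridging two carbons.
(C) has a methoxy ether (-OCH3) but the bridging atom is O, not S.
So the answer is (A).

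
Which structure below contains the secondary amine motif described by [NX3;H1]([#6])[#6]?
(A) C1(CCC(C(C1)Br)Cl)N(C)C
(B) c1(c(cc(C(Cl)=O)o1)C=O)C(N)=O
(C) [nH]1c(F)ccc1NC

C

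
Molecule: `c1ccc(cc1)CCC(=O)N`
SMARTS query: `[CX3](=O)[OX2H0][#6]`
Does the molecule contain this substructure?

No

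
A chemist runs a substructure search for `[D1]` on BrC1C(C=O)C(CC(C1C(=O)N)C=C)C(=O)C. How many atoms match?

7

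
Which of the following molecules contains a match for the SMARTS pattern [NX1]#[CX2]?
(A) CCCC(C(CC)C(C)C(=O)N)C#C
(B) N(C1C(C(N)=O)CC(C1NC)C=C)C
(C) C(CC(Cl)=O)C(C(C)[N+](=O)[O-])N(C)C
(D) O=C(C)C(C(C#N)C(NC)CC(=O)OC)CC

D

[NX1]#[CX2] describes a nitrogen triple-bonded to a two-connected carbon (a nitrile).
(A) has a primary amide (-C(=O)NH2) but the nitrogen is NX3, not NX1.
(B) has a primary amide (-C(=O)NH2) but the nitrogen is NX3, not NX1.
(C) has a nitro group (-[N+](=O)[O-]) but there is no C#N triple bond.
(D) contains a nitrile (-C#N), which satisfies every atom and bond constraint.
So the answer is (D).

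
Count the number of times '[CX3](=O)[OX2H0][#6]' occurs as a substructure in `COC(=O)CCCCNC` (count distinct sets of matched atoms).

1

[CX3](=O)[OX2H0][#6] is the SMARTS for an ester: a carbonyl carbon bonded to an oxygen that is itself bonded to carbon (no H on that O).
Exactly one fragment in the molecule meets all constraints, giving 1 match.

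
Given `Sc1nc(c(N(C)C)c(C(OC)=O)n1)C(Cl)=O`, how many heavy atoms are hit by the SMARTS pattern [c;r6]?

Check the 17 heavy atoms by environment: 2× n (aromatic, in 6-ring) → no; 4× c (aromatic, in 6-ring) → match; 1× S (acyclic) → no; 1× N (acyclic) → no; 5× C (acyclic) → no; 3× O (acyclic) → no; 1× Cl (acyclic) → no.
That gives 4 matching atoms.

4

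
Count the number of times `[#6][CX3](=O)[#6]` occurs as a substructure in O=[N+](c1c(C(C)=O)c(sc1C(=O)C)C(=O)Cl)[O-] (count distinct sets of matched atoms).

[#6][CX3](=O)[#6] is the SMARTS for a ketone: a carbonyl carbon (no H) flanked by two carbons.
The molecule carries 2 separate instances of an acetyl/ketone group (-C(=O)CH3) meeting every constraint; each maps to a distinct set of atoms, giving 2 matches.

2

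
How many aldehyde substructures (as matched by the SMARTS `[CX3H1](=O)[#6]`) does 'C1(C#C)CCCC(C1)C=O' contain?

1

[CX3H1](=O)[#6] is the SMARTS for an aldehyde: an sp2 carbon with one H, double-bonded to O and single-bonded to carbon.
Exactly one fragment in the molecule meets all constraints, giving 1 match.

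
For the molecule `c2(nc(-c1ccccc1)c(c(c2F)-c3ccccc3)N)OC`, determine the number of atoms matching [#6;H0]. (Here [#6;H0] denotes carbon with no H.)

7

The query [#6;H0] means: any carbon with no attached hydrogen.
Check the 22 heavy atoms by environment: 1× n (aromatic, H0) → no; 7× c (aromatic, H0) → match; 1× O (H0) → no; 1× C (H3) → no; 1× F (H0) → no; 10× c (aromatic, H1) → no; 1× N (H2) → no.
That gives 7 matching atoms.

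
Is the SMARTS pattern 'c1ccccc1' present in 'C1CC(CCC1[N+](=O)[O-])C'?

No

The pattern c1ccccc1 describes six aromatic carbons in a ring — a benzene ring.
The closest candidate here is a methyl group (-CH3), but no six-membered all-carbon aromatic ring is present. No other fragment satisfies the full query, so there is no match.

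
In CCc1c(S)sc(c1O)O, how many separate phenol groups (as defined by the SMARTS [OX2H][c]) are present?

2

[OX2H][c] is the SMARTS for a phenol: a hydroxyl oxygen attached to an aromatic carbon.
The molecule carries 2 separate instances of a hydroxyl group (-OH) meeting every constraint; each maps to a distinct set of atoms, giving 2 matches.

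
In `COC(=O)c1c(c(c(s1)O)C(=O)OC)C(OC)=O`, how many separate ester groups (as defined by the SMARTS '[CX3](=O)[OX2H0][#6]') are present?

3

[CX3](=O)[OX2H0][#6] is the SMARTS for an ester: a carbonyl carbon bonded to an oxygen that is itself bonded to carbon (no H on that O).
The molecule carries 3 separate instances of a methyl-ester group (-C(=O)OCH3) meeting every constraint; each maps to a distinct set of atoms, giving 3 matches.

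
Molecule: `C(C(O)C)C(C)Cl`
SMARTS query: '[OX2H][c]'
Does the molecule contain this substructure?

The pattern [OX2H][c] describes a hydroxyl oxygen attached to an aromatic carbon — a phenol.
The closest candidate here is a hydroxyl group (-OH), but the -OH is on an aliphatic carbon, not an aromatic c. No other fragment satisfies the full query, so there is no match.

No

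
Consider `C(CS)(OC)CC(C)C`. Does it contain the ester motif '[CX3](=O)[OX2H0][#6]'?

The pattern [CX3](=O)[OX2H0][#6] describes a carbonyl carbon bonded to an oxygen that is itself bonded to carbon (no H on that O) — an ester.
The closest candidate here is a methoxy ether (-OCH3), but the ether oxygen is not adjacent to a C=O carbon. No other fragment satisfies the full query, so there is no match.

No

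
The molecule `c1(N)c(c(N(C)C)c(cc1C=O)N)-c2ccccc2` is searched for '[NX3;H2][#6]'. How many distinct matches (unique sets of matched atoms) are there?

2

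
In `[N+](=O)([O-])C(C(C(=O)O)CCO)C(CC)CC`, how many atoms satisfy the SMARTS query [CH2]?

Check the 16 heavy atoms by environment: 4× C (H2) → match; 3× C (H1) → no; 2× C (H3) → no; 1× C (H0) → no; 2× O (H0) → no; 2× O (H1) → no; 1× N (charge +1, H0) → no; 1× O (charge -1, H0) → no.
That gives 4 matching atoms.

4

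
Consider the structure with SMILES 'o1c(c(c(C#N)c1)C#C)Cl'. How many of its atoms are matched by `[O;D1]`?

0

The query [O;D1] means: aliphatic oxygen bonded to exactly one heavy atom.
Check the 10 heavy atoms by environment: 1× o (aromatic, D2) → no; 3× c (aromatic, D3) → no; 1× c (aromatic, D2) → no; 1× Cl (D1) → no; 2× C (D2) → no; 1× N (D1) → no; 1× C (D1) → no.
No environment satisfies the query, so 0 matching atoms.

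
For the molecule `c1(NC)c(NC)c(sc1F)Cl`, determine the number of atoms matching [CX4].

2

The query [CX4] means: C with X4: aliphatic carbon with exactly 4 total connections (bonds + H).
Check the 11 heavy atoms by environment: 1× s (aromatic, X2) → no; 4× c (aromatic, X3) → no; 1× Cl (X1) → no; 2× N (X3) → no; 2× C (X4) → match; 1× F (X1) → no.
That gives 2 matching atoms.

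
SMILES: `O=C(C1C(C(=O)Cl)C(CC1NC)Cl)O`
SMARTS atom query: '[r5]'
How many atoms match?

5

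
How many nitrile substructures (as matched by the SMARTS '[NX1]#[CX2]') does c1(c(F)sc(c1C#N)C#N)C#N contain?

[NX1]#[CX2] is the SMARTS for a nitrile: a nitrogen triple-bonded to a two-connected carbon.
The molecule carries 3 separate instances of a nitrile (-C#N) meeting every constraint; each maps to a distinct set of atoms, giving 3 matches.

3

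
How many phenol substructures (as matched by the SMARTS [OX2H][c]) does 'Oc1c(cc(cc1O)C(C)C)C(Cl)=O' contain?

[OX2H][c] is the SMARTS for a phenol: a hydroxyl oxygen attached to an aromatic carbon.
The molecule carries 2 separate instances of a hydroxyl group (-OH) meeting every constraint; each maps to a distinct set of atoms, giving 2 matches.

2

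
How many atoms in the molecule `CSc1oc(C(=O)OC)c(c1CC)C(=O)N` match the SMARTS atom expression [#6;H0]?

Check the 16 heavy atoms by environment: 1× o (aromatic, H0) → no; 4× c (aromatic, H0) → match; 2× C (H0) → match; 3× O (H0) → no; 1× N (H2) → no; 3× C (H3) → no; 1× C (H2) → no; 1× S (H0) → no.
Summing the matching environments: 4 + 2 = 6 matching atoms.

6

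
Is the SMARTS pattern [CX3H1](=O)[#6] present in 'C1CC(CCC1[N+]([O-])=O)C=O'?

The pattern [CX3H1](=O)[#6] describes an sp2 carbon with one H, double-bonded to O and single-bonded to carbon — an aldehyde.
The molecule carries an aldehyde (-CHO), whose atoms satisfy every constraint of the query, so the pattern matches.

Yes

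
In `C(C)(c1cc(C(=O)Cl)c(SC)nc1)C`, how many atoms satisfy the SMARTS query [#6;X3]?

6

The query [#6;X3] means: any carbon (aromatic or not) with three total connections.
Check the 14 heavy atoms by environment: 1× n (aromatic, X2) → no; 5× c (aromatic, X3) → match; 4× C (X4) → no; 1× C (X3) → match; 1× O (X1) → no; 1× Cl (X1) → no; 1× S (X2) → no.
Summing the matching environments: 5 + 1 = 6 matching atoms.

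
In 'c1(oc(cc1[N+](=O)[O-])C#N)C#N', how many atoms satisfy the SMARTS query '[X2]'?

3

The query [X2] means: any atom with exactly two total connections (bonds + H).
Check the 12 heavy atoms by environment: 1× o (aromatic, X2) → match; 4× c (aromatic, X3) → no; 2× C (X2) → match; 2× N (X1) → no; 1× N (charge +1, X3) → no; 1× O (charge -1, X1) → no; 1× O (X1) → no.
Summing the matching environments: 1 + 2 = 3 matching atoms.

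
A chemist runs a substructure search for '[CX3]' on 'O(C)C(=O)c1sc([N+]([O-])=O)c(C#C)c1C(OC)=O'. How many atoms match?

The query [CX3] means: C with X3: aliphatic carbon with exactly 3 total connections.
Check the 18 heavy atoms by environment: 1× s (aromatic, X2) → no; 4× c (aromatic, X3) → no; 2× C (X2) → no; 2× C (X3) → match; 3× O (X1) → no; 2× O (X2) → no; 2× C (X4) → no; 1× N (charge +1, X3) → no; 1× O (charge -1, X1) → no.
That gives 2 matching atoms.

2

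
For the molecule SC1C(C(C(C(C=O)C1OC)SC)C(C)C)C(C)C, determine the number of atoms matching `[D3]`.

8

The query [D3] means: atom with exactly three heavy-atom neighbours.
Check the 19 heavy atoms by environment: 8× C (D3) → match; 1× S (D1) → no; 1× C (D2) → no; 1× O (D1) → no; 1× S (D2) → no; 6× C (D1) → no; 1× O (D2) → no.
That gives 8 matching atoms.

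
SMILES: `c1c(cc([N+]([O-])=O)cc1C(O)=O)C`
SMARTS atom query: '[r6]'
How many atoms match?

6

The query [r6] means: r6 matches atoms in a six-membered ring.
Check the 13 heavy atoms by environment: 6× c (aromatic, in 6-ring) → match; 1× N (charge +1, acyclic) → no; 1× O (charge -1, acyclic) → no; 3× O (acyclic) → no; 2× C (acyclic) → no.
That gives 6 matching atoms.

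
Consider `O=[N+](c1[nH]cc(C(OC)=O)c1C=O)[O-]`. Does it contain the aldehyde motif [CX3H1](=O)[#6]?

Yes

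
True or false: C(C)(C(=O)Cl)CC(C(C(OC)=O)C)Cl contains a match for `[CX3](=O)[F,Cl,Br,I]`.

The pattern [CX3](=O)[F,Cl,Br,I] describes a carbonyl carbon bonded to a halogen — an acyl halide.
The molecule carries an acyl chloride (-C(=O)Cl), whose atoms satisfy every constraint of the query, so the pattern matches.

True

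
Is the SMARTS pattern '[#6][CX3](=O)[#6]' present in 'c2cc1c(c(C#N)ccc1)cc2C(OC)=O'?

No

The pattern [#6][CX3](=O)[#6] describes a carbonyl carbon (no H) flanked by two carbons — a ketone.
The closest candidate here is a methyl-ester group (-C(=O)OCH3), but one neighbour of the carbonyl carbon is O, not C. No other fragment satisfies the full query, so there is no match.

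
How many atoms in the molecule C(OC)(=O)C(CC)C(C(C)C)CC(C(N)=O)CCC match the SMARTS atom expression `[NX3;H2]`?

1

Check the 19 heavy atoms by environment: 5× C (H3, X4) → no; 4× C (H2, X4) → no; 4× C (H1, X4) → no; 2× C (H0, X3) → no; 2× O (H0, X1) → no; 1× O (H0, X2) → no; 1× N (H2, X3) → match.
That gives 1 matching atom.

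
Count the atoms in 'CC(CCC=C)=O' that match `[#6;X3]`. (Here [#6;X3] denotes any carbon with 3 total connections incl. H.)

3

The query [#6;X3] means: any carbon (aromatic or not) with three total connections.
Check the 7 heavy atoms by environment: 3× C (X4) → no; 3× C (X3) → match; 1× O (X1) → no.
That gives 3 matching atoms.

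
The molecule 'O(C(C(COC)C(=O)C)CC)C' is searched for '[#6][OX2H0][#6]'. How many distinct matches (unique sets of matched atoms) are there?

2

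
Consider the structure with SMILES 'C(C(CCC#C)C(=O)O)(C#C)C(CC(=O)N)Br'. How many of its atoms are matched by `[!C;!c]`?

5

The query [!C;!c] means: neither aliphatic nor aromatic carbon — same as [!#6].
Check the 17 heavy atoms by environment: 12× C → no; 1× Br → match; 3× O → match; 1× N → match.
Summing the matching environments: 1 + 3 + 1 = 5 matching atoms.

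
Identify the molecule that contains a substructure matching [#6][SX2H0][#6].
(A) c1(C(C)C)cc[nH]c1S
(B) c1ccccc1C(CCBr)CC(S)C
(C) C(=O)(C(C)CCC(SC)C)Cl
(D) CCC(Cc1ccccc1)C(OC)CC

C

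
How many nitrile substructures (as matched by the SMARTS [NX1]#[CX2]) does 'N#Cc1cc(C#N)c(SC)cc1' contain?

[NX1]#[CX2] is the SMARTS for a nitrile: a nitrogen triple-bonded to a two-connected carbon.
The molecule carries 2 separate instances of a nitrile (-C#N) meeting every constraint; each maps to a distinct set of atoms, giving 2 matches.

2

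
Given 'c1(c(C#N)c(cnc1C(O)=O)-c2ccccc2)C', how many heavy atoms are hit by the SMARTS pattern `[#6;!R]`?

The query [#6;!R] means: carbon not in any ring.
Check the 18 heavy atoms by environment: 1× n (aromatic, in 6-ring) → no; 11× c (aromatic, in 6-ring) → no; 3× C (acyclic) → match; 1× N (acyclic) → no; 2× O (acyclic) → no.
That gives 3 matching atoms.

3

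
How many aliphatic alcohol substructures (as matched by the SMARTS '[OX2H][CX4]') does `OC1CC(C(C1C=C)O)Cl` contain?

2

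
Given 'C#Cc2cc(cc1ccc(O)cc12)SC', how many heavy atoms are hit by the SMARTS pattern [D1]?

3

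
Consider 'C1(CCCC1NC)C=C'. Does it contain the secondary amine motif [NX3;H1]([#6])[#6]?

The pattern [NX3;H1]([#6])[#6] describes a trivalent nitrogen with one H, bonded to two carbons — a secondary amine.
The molecule carries an N-methylamino group (-NHCH3), whose atoms satisfy every constraint of the query, so the pattern matches.

Yes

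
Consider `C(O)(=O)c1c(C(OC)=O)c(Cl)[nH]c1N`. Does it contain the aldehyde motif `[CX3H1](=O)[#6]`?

No

The pattern [CX3H1](=O)[#6] describes an sp2 carbon with one H, double-bonded to O and single-bonded to carbon — an aldehyde.
The closest candidate here is a carboxylic acid group (-C(=O)OH), but the carbonyl carbon has H0 and is bonded to O, not H1. No other fragment satisfies the full query, so there is no match.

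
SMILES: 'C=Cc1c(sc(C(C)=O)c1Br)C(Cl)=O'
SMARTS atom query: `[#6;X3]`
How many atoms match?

8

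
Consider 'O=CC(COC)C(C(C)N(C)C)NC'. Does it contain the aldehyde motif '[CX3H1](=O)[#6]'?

Yes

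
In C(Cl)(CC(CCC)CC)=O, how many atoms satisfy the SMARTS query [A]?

10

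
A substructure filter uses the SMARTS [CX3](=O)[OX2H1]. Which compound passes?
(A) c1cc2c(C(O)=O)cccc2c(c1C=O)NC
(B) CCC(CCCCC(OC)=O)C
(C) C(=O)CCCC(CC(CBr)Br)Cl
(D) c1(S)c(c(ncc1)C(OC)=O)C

A

[CX3](=O)[OX2H1] describes an sp2 carbon double-bonded to O and single-bonded to an -OH oxygen (a carboxylic acid).
(A) contains a carboxylic acid group (-C(=O)OH), which satisfies every atom and bond constraint.
(B) has a methyl-ester group (-C(=O)OCH3) but the singly-bonded O has no H (OX2H0, not OX2H1).
(C) has an aldehyde (-CHO) but there is no singly-bonded oxygen on the carbonyl carbon.
(D) has a methyl-ester group (-C(=O)OCH3) but the singly-bonded O has no H (OX2H0, not OX2H1).
So the answer is (A).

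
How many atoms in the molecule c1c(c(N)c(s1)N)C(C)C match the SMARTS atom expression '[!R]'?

5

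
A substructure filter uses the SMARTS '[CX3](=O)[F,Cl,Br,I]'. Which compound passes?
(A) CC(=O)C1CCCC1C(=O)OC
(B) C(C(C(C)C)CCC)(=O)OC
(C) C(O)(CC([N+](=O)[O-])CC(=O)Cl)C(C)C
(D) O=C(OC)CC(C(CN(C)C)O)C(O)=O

C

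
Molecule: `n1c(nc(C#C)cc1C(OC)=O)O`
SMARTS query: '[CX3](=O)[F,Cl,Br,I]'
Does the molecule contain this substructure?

The pattern [CX3](=O)[F,Cl,Br,I] describes a carbonyl carbon bonded to a halogen — an acyl halide.
The closest candidate here is a methyl-ester group (-C(=O)OCH3), but the carbonyl is bonded to -O-C, not to a halogen. No other fragment satisfies the full query, so there is no match.

No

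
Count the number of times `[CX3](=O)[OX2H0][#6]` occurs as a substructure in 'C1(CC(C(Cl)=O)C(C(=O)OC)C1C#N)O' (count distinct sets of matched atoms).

1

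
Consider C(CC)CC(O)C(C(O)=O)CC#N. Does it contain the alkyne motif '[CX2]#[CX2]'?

The pattern [CX2]#[CX2] describes a carbon-carbon triple bond — an alkyne.
The closest candidate here is a nitrile (-C#N), but the triple bond is C#N, not C#C. No other fragment satisfies the full query, so there is no match.

No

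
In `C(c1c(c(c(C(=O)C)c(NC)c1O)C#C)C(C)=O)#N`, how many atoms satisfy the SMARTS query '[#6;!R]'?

8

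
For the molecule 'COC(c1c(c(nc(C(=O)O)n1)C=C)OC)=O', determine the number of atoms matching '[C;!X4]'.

Check the 17 heavy atoms by environment: 2× n (aromatic, X2) → no; 4× c (aromatic, X3) → no; 4× C (X3) → match; 2× O (X1) → no; 3× O (X2) → no; 2× C (X4) → no.
That gives 4 matching atoms.

4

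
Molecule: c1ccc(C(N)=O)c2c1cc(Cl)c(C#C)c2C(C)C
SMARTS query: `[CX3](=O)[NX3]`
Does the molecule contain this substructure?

Yes

The pattern [CX3](=O)[NX3] describes a carbonyl carbon bonded to a trivalent nitrogen — an amide.
The molecule carries a primary amide (-C(=O)NH2), whose atoms satisfy every constraint of the query, so the pattern matches.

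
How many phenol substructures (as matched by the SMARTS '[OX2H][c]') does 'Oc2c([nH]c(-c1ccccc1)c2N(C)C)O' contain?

2

[OX2H][c] is the SMARTS for a phenol: a hydroxyl oxygen attached to an aromatic carbon.
The molecule carries 2 separate instances of a hydroxyl group (-OH) meeting every constraint; each maps to a distinct set of atoms, giving 2 matches.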